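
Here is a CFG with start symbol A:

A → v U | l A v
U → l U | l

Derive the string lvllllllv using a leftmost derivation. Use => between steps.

A=>lAv=>lvUv=>lvlUv=>lvllUv=>lvlllUv=>lvllllUv=>lvlllllUv=>lvllllllv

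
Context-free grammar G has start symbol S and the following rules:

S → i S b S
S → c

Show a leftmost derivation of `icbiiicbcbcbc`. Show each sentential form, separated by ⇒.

S ⇒ iSbS   [S → i S b S]
iSbS ⇒ icbS   [S → c]
icbS ⇒ icbiSbS   [S → i S b S]
icbiSbS ⇒ icbiiSbSbS   [S → i S b S]
icbiiSbSbS ⇒ icbiiiSbSbSbS   [S → i S b S]
icbiiiSbSbSbS ⇒ icbiiicbSbSbS   [S → c]
icbiiicbSbSbS ⇒ icbiiicbcbSbS   [S → c]
icbiiicbcbSbS ⇒ icbiiicbcbcbS   [S → c]
icbiiicbcbcbS ⇒ icbiiicbcbcbc   [S → c]

S ⇒ iSbS ⇒ icbS ⇒ icbiSbS ⇒ icbiiSbSbS ⇒ icbiiiSbSbSbS ⇒ icbiiicbSbSbS ⇒ icbiiicbcbSbS ⇒ icbiiicbcbcbS ⇒ icbiiicbcbcbc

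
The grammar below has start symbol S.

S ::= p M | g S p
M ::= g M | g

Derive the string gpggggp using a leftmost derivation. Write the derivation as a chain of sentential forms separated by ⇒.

S ⇒ gSp ⇒ gpMp ⇒ gpgMp ⇒ gpggMp ⇒ gpgggMp ⇒ gpggggp

S ⇒ gSp   [S ::= g S p]
gSp ⇒ gpMp   [S ::= p M]
gpMp ⇒ gpgMp   [M ::= g M]
gpgMp ⇒ gpggMp   [M ::= g M]
gpggMp ⇒ gpgggMp   [M ::= g M]
gpgggMp ⇒ gpggggp   [M ::= g]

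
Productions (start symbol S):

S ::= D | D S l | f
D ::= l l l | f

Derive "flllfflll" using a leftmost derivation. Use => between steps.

S => DSl   [S ::= D S l]
DSl => fSl   [D ::= f]
fSl => fDSll   [S ::= D S l]
fDSll => flllSll   [D ::= l l l]
flllSll => flllDSlll   [S ::= D S l]
flllDSlll => flllfSlll   [D ::= f]
flllfSlll => flllfDlll   [S ::= D]
flllfDlll => flllfflll   [D ::= f]

S => DSl => fSl => fDSll => flllSll => flllDSlll => flllfSlll => flllfDlll => flllfflll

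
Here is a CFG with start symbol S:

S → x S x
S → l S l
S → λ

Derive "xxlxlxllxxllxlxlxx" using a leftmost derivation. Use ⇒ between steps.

S ⇒ xSx   [S → x S x]
xSx ⇒ xxSxx   [S → x S x]
xxSxx ⇒ xxlSlxx   [S → l S l]
xxlSlxx ⇒ xxlxSxlxx   [S → x S x]
xxlxSxlxx ⇒ xxlxlSlxlxx   [S → l S l]
xxlxlSlxlxx ⇒ xxlxlxSxlxlxx   [S → x S x]
xxlxlxSxlxlxx ⇒ xxlxlxlSlxlxlxx   [S → l S l]
xxlxlxlSlxlxlxx ⇒ xxlxlxllSllxlxlxx   [S → l S l]
xxlxlxllSllxlxlxx ⇒ xxlxlxllxSxllxlxlxx   [S → x S x]
xxlxlxllxSxllxlxlxx ⇒ xxlxlxllxxllxlxlxx   [S → λ]

S⇒xSx⇒xxSxx⇒xxlSlxx⇒xxlxSxlxx⇒xxlxlSlxlxx⇒xxlxlxSxlxlxx⇒xxlxlxlSlxlxlxx⇒xxlxlxllSllxlxlxx⇒xxlxlxllxSxllxlxlxx⇒xxlxlxllxxllxlxlxx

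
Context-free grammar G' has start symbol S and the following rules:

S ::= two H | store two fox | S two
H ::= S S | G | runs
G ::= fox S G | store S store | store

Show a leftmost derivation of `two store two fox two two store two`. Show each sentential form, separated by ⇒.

S ⇒ S two ⇒ two H two ⇒ two S S two ⇒ two S two S two ⇒ two store two fox two S two ⇒ two store two fox two two H two ⇒ two store two fox two two G two ⇒ two store two fox two two store two

S ⇒ S two   [S ::= S two]
S two ⇒ two H two   [S ::= two H]
two H two ⇒ two S S two   [H ::= S S]
two S S two ⇒ two S two S two   [S ::= S two]
two S two S two ⇒ two store two fox two S two   [S ::= store two fox]
two store two fox two S two ⇒ two store two fox two two H two   [S ::= two H]
two store two fox two two H two ⇒ two store two fox two two G two   [H ::= G]
two store two fox two two G two ⇒ two store two fox two two store two   [G ::= store]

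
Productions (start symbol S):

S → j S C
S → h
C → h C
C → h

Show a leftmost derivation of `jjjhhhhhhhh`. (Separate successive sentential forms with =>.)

S => jSC   [S → j S C]
jSC => jjSCC   [S → j S C]
jjSCC => jjjSCCC   [S → j S C]
jjjSCCC => jjjhCCC   [S → h]
jjjhCCC => jjjhhCCC   [C → h C]
jjjhhCCC => jjjhhhCC   [C → h]
jjjhhhCC => jjjhhhhCC   [C → h C]
jjjhhhhCC => jjjhhhhhC   [C → h]
jjjhhhhhC => jjjhhhhhhC   [C → h C]
jjjhhhhhhC => jjjhhhhhhhC   [C → h C]
jjjhhhhhhhC => jjjhhhhhhhh   [C → h]

S => jSC => jjSCC => jjjSCCC => jjjhCCC => jjjhhCCC => jjjhhhCC => jjjhhhhCC => jjjhhhhhC => jjjhhhhhhC => jjjhhhhhhhC => jjjhhhhhhhh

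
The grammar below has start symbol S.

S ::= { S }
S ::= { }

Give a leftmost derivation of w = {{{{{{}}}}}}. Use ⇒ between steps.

S ⇒ {S} ⇒ {{S}} ⇒ {{{S}}} ⇒ {{{{S}}}} ⇒ {{{{{S}}}}} ⇒ {{{{{{}}}}}}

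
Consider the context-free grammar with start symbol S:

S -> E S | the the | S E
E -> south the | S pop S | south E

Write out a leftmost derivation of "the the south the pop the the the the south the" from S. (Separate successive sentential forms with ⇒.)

S ⇒ S E ⇒ E S E ⇒ S pop S S E ⇒ S E pop S S E ⇒ the the E pop S S E ⇒ the the south the pop S S E ⇒ the the south the pop the the S E ⇒ the the south the pop the the the the E ⇒ the the south the pop the the the the south the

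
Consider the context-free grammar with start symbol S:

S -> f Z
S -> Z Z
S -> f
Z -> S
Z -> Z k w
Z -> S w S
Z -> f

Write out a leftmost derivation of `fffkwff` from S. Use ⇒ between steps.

S ⇒ ZZ ⇒ SZ ⇒ ZZZ ⇒ ZkwZZ ⇒ SkwZZ ⇒ fZkwZZ ⇒ fSkwZZ ⇒ fZZkwZZ ⇒ ffZkwZZ ⇒ fffkwZZ ⇒ fffkwfZ ⇒ fffkwff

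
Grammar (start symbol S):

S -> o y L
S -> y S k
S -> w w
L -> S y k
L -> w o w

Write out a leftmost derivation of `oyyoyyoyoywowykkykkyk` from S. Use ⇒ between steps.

S ⇒ oyL ⇒ oySyk ⇒ oyySkyk ⇒ oyyoyLkyk ⇒ oyyoySykkyk ⇒ oyyoyySkykkyk ⇒ oyyoyyoyLkykkyk ⇒ oyyoyyoySykkykkyk ⇒ oyyoyyoyoyLykkykkyk ⇒ oyyoyyoyoywowykkykkyk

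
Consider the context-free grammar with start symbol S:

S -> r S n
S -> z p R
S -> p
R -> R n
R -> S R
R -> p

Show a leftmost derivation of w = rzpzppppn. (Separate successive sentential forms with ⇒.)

S ⇒ rSn   [S -> r S n]
rSn ⇒ rzpRn   [S -> z p R]
rzpRn ⇒ rzpSRn   [R -> S R]
rzpSRn ⇒ rzpzpRRn   [S -> z p R]
rzpzpRRn ⇒ rzpzppRn   [R -> p]
rzpzppRn ⇒ rzpzppSRn   [R -> S R]
rzpzppSRn ⇒ rzpzpppRn   [S -> p]
rzpzpppRn ⇒ rzpzppppn   [R -> p]

S ⇒ rSn ⇒ rzpRn ⇒ rzpSRn ⇒ rzpzpRRn ⇒ rzpzppRn ⇒ rzpzppSRn ⇒ rzpzpppRn ⇒ rzpzppppn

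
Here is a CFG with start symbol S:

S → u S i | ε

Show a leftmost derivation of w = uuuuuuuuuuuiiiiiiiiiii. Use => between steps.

S=>uSi=>uuSii=>uuuSiii=>uuuuSiiii=>uuuuuSiiiii=>uuuuuuSiiiiii=>uuuuuuuSiiiiiii=>uuuuuuuuSiiiiiiii=>uuuuuuuuuSiiiiiiiii=>uuuuuuuuuuSiiiiiiiiii=>uuuuuuuuuuuSiiiiiiiiiii=>uuuuuuuuuuuiiiiiiiiiii

S => uSi   [S → u S i]
uSi => uuSii   [S → u S i]
uuSii => uuuSiii   [S → u S i]
uuuSiii => uuuuSiiii   [S → u S i]
uuuuSiiii => uuuuuSiiiii   [S → u S i]
uuuuuSiiiii => uuuuuuSiiiiii   [S → u S i]
uuuuuuSiiiiii => uuuuuuuSiiiiiii   [S → u S i]
uuuuuuuSiiiiiii => uuuuuuuuSiiiiiiii   [S → u S i]
uuuuuuuuSiiiiiiii => uuuuuuuuuSiiiiiiiii   [S → u S i]
uuuuuuuuuSiiiiiiiii => uuuuuuuuuuSiiiiiiiiii   [S → u S i]
uuuuuuuuuuSiiiiiiiiii => uuuuuuuuuuuSiiiiiiiiiii   [S → u S i]
uuuuuuuuuuuSiiiiiiiiiii => uuuuuuuuuuuiiiiiiiiiii   [S → ε]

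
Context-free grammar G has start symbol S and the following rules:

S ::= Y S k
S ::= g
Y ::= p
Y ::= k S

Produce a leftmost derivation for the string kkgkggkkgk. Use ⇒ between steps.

S ⇒ YSk ⇒ kSSk ⇒ kYSkSk ⇒ kkSSkSk ⇒ kkgSkSk ⇒ kkgYSkkSk ⇒ kkgkSSkkSk ⇒ kkgkgSkkSk ⇒ kkgkggkkSk ⇒ kkgkggkkgk

S ⇒ YSk   [S ::= Y S k]
YSk ⇒ kSSk   [Y ::= k S]
kSSk ⇒ kYSkSk   [S ::= Y S k]
kYSkSk ⇒ kkSSkSk   [Y ::= k S]
kkSSkSk ⇒ kkgSkSk   [S ::= g]
kkgSkSk ⇒ kkgYSkkSk   [S ::= Y S k]
kkgYSkkSk ⇒ kkgkSSkkSk   [Y ::= k S]
kkgkSSkkSk ⇒ kkgkgSkkSk   [S ::= g]
kkgkgSkkSk ⇒ kkgkggkkSk   [S ::= g]
kkgkggkkSk ⇒ kkgkggkkgk   [S ::= g]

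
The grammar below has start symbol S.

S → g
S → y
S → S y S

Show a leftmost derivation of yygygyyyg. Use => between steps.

S=>SyS=>SySyS=>SySySyS=>SySySySyS=>yySySySyS=>yygySySyS=>yygygySyS=>yygygyyyS=>yygygyyyg

S => SyS   [S → S y S]
SyS => SySyS   [S → S y S]
SySyS => SySySyS   [S → S y S]
SySySyS => SySySySyS   [S → S y S]
SySySySyS => yySySySyS   [S → y]
yySySySyS => yygySySyS   [S → g]
yygySySyS => yygygySyS   [S → g]
yygygySyS => yygygyyyS   [S → y]
yygygyyyS => yygygyyyg   [S → g]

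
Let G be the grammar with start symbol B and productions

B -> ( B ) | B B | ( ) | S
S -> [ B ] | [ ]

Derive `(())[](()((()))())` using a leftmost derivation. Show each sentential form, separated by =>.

B => BB => (B)B => (())B => (())BB => (())SB => (())[]B => (())[](B) => (())[](BB) => (())[](BBB) => (())[](()BB) => (())[](()(B)B) => (())[](()((B))B) => (())[](()((()))B) => (())[](()((()))())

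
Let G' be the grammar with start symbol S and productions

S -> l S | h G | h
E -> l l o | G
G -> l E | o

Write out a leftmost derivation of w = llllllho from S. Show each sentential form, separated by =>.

S => lS => llS => lllS => llllS => lllllS => llllllS => llllllhG => llllllho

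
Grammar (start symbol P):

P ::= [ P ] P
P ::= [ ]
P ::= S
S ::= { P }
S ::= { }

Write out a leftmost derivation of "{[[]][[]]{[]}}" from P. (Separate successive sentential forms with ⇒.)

P ⇒ S ⇒ {P} ⇒ {[P]P} ⇒ {[[]]P} ⇒ {[[]][P]P} ⇒ {[[]][[]]P} ⇒ {[[]][[]]S} ⇒ {[[]][[]]{P}} ⇒ {[[]][[]]{[]}}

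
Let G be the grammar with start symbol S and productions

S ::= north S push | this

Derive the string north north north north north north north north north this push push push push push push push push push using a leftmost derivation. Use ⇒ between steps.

S ⇒ north S push ⇒ north north S push push ⇒ north north north S push push push ⇒ north north north north S push push push push ⇒ north north north north north S push push push push push ⇒ north north north north north north S push push push push push push ⇒ north north north north north north north S push push push push push push push ⇒ north north north north north north north north S push push push push push push push push ⇒ north north north north north north north north north S push push push push push push push push push ⇒ north north north north north north north north north this push push push push push push push push push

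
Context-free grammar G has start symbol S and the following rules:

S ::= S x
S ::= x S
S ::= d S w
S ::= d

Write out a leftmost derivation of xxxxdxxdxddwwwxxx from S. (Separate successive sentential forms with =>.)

S => xS => xxS => xxSx => xxSxx => xxSxxx => xxxSxxx => xxxxSxxx => xxxxdSwxxx => xxxxdxSwxxx => xxxxdxxSwxxx => xxxxdxxdSwwxxx => xxxxdxxdxSwwxxx => xxxxdxxdxdSwwwxxx => xxxxdxxdxddwwwxxx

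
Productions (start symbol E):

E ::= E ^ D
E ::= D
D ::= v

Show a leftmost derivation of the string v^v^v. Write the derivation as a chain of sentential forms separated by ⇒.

E⇒E^D⇒E^D^D⇒D^D^D⇒v^D^D⇒v^v^D⇒v^v^v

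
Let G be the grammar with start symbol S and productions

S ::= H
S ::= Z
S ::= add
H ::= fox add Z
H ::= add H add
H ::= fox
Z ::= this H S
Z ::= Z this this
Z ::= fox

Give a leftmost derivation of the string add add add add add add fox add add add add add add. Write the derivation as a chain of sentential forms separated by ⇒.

S ⇒ H   [S ::= H]
H ⇒ add H add   [H ::= add H add]
add H add ⇒ add add H add add   [H ::= add H add]
add add H add add ⇒ add add add H add add add   [H ::= add H add]
add add add H add add add ⇒ add add add add H add add add add   [H ::= add H add]
add add add add H add add add add ⇒ add add add add add H add add add add add   [H ::= add H add]
add add add add add H add add add add add ⇒ add add add add add add H add add add add add add   [H ::= add H add]
add add add add add add H add add add add add add ⇒ add add add add add add fox add add add add add add   [H ::= fox]

S ⇒ H ⇒ add H add ⇒ add add H add add ⇒ add add add H add add add ⇒ add add add add H add add add add ⇒ add add add add add H add add add add add ⇒ add add add add add add H add add add add add add ⇒ add add add add add add fox add add add add add add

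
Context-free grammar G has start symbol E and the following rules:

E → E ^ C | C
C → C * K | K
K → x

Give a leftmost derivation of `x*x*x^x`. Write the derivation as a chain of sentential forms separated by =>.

E => E^C   [E → E ^ C]
E^C => C^C   [E → C]
C^C => C*K^C   [C → C * K]
C*K^C => C*K*K^C   [C → C * K]
C*K*K^C => K*K*K^C   [C → K]
K*K*K^C => x*K*K^C   [K → x]
x*K*K^C => x*x*K^C   [K → x]
x*x*K^C => x*x*x^C   [K → x]
x*x*x^C => x*x*x^K   [C → K]
x*x*x^K => x*x*x^x   [K → x]

E=>E^C=>C^C=>C*K^C=>C*K*K^C=>K*K*K^C=>x*K*K^C=>x*x*K^C=>x*x*x^C=>x*x*x^K=>x*x*x^x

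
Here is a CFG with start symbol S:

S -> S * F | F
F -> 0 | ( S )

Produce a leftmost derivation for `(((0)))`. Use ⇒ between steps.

S ⇒ F   [S -> F]
F ⇒ (S)   [F -> ( S )]
(S) ⇒ (F)   [S -> F]
(F) ⇒ ((S))   [F -> ( S )]
((S)) ⇒ ((F))   [S -> F]
((F)) ⇒ (((S)))   [F -> ( S )]
(((S))) ⇒ (((F)))   [S -> F]
(((F))) ⇒ (((0)))   [F -> 0]

S ⇒ F ⇒ (S) ⇒ (F) ⇒ ((S)) ⇒ ((F)) ⇒ (((S))) ⇒ (((F))) ⇒ (((0)))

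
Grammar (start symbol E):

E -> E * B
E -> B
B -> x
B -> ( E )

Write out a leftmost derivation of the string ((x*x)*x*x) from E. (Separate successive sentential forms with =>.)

E => B => (E) => (E*B) => (E*B*B) => (B*B*B) => ((E)*B*B) => ((E*B)*B*B) => ((B*B)*B*B) => ((x*B)*B*B) => ((x*x)*B*B) => ((x*x)*x*B) => ((x*x)*x*x)

E => B   [E -> B]
B => (E)   [B -> ( E )]
(E) => (E*B)   [E -> E * B]
(E*B) => (E*B*B)   [E -> E * B]
(E*B*B) => (B*B*B)   [E -> B]
(B*B*B) => ((E)*B*B)   [B -> ( E )]
((E)*B*B) => ((E*B)*B*B)   [E -> E * B]
((E*B)*B*B) => ((B*B)*B*B)   [E -> B]
((B*B)*B*B) => ((x*B)*B*B)   [B -> x]
((x*B)*B*B) => ((x*x)*B*B)   [B -> x]
((x*x)*B*B) => ((x*x)*x*B)   [B -> x]
((x*x)*x*B) => ((x*x)*x*x)   [B -> x]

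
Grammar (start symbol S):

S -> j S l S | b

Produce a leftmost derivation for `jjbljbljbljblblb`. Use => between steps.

S => jSlS => jjSlSlS => jjblSlS => jjbljSlSlS => jjbljblSlS => jjbljbljSlSlS => jjbljbljblSlS => jjbljbljbljSlSlS => jjbljbljbljblSlS => jjbljbljbljblblS => jjbljbljbljblblb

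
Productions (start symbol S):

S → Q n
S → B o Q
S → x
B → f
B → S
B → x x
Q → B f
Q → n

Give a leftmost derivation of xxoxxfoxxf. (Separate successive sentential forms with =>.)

S => BoQ   [S → B o Q]
BoQ => SoQ   [B → S]
SoQ => BoQoQ   [S → B o Q]
BoQoQ => xxoQoQ   [B → x x]
xxoQoQ => xxoBfoQ   [Q → B f]
xxoBfoQ => xxoxxfoQ   [B → x x]
xxoxxfoQ => xxoxxfoBf   [Q → B f]
xxoxxfoBf => xxoxxfoxxf   [B → x x]

S => BoQ => SoQ => BoQoQ => xxoQoQ => xxoBfoQ => xxoxxfoQ => xxoxxfoBf => xxoxxfoxxf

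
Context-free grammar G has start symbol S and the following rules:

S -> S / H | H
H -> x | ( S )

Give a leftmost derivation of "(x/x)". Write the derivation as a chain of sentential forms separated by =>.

S=>H=>(S)=>(S/H)=>(H/H)=>(x/H)=>(x/x)

S => H   [S -> H]
H => (S)   [H -> ( S )]
(S) => (S/H)   [S -> S / H]
(S/H) => (H/H)   [S -> H]
(H/H) => (x/H)   [H -> x]
(x/H) => (x/x)   [H -> x]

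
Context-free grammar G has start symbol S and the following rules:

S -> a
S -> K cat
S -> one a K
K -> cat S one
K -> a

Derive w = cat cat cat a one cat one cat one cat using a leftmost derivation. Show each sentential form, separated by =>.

S => K cat => cat S one cat => cat K cat one cat => cat cat S one cat one cat => cat cat K cat one cat one cat => cat cat cat S one cat one cat one cat => cat cat cat a one cat one cat one cat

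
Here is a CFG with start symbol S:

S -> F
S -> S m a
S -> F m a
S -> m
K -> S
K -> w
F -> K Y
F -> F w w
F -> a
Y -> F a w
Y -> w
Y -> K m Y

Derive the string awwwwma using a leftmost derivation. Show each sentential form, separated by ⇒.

S ⇒ Fma   [S -> F m a]
Fma ⇒ Fwwma   [F -> F w w]
Fwwma ⇒ Fwwwwma   [F -> F w w]
Fwwwwma ⇒ awwwwma   [F -> a]

S⇒Fma⇒Fwwma⇒Fwwwwma⇒awwwwma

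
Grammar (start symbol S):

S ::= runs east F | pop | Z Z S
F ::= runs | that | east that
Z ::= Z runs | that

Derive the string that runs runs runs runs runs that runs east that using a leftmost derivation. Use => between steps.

S => Z Z S => Z runs Z S => Z runs runs Z S => Z runs runs runs Z S => Z runs runs runs runs Z S => Z runs runs runs runs runs Z S => that runs runs runs runs runs Z S => that runs runs runs runs runs that S => that runs runs runs runs runs that runs east F => that runs runs runs runs runs that runs east that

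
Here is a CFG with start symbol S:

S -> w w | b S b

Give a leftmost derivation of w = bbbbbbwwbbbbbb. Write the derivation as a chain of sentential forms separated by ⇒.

S ⇒ bSb ⇒ bbSbb ⇒ bbbSbbb ⇒ bbbbSbbbb ⇒ bbbbbSbbbbb ⇒ bbbbbbSbbbbbb ⇒ bbbbbbwwbbbbbb

S ⇒ bSb   [S -> b S b]
bSb ⇒ bbSbb   [S -> b S b]
bbSbb ⇒ bbbSbbb   [S -> b S b]
bbbSbbb ⇒ bbbbSbbbb   [S -> b S b]
bbbbSbbbb ⇒ bbbbbSbbbbb   [S -> b S b]
bbbbbSbbbbb ⇒ bbbbbbSbbbbbb   [S -> b S b]
bbbbbbSbbbbbb ⇒ bbbbbbwwbbbbbb   [S -> w w]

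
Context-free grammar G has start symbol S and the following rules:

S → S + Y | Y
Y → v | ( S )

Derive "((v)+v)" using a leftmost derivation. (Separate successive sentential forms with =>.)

S => Y   [S → Y]
Y => (S)   [Y → ( S )]
(S) => (S+Y)   [S → S + Y]
(S+Y) => (Y+Y)   [S → Y]
(Y+Y) => ((S)+Y)   [Y → ( S )]
((S)+Y) => ((Y)+Y)   [S → Y]
((Y)+Y) => ((v)+Y)   [Y → v]
((v)+Y) => ((v)+v)   [Y → v]

S => Y => (S) => (S+Y) => (Y+Y) => ((S)+Y) => ((Y)+Y) => ((v)+Y) => ((v)+v)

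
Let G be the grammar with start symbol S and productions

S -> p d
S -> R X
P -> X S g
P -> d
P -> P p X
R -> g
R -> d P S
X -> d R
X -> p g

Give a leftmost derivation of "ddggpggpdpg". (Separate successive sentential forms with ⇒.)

S ⇒ RX ⇒ dPSX ⇒ dXSgSX ⇒ ddRSgSX ⇒ ddgSgSX ⇒ ddgRXgSX ⇒ ddggXgSX ⇒ ddggpggSX ⇒ ddggpggpdX ⇒ ddggpggpdpg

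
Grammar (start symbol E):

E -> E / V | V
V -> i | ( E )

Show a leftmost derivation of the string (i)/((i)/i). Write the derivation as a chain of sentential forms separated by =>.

E => E/V   [E -> E / V]
E/V => V/V   [E -> V]
V/V => (E)/V   [V -> ( E )]
(E)/V => (V)/V   [E -> V]
(V)/V => (i)/V   [V -> i]
(i)/V => (i)/(E)   [V -> ( E )]
(i)/(E) => (i)/(E/V)   [E -> E / V]
(i)/(E/V) => (i)/(V/V)   [E -> V]
(i)/(V/V) => (i)/((E)/V)   [V -> ( E )]
(i)/((E)/V) => (i)/((V)/V)   [E -> V]
(i)/((V)/V) => (i)/((i)/V)   [V -> i]
(i)/((i)/V) => (i)/((i)/i)   [V -> i]

E => E/V => V/V => (E)/V => (V)/V => (i)/V => (i)/(E) => (i)/(E/V) => (i)/(V/V) => (i)/((E)/V) => (i)/((V)/V) => (i)/((i)/V) => (i)/((i)/i)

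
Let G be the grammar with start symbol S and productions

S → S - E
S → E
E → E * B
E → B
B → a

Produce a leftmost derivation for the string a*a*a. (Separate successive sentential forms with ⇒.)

S ⇒ E   [S → E]
E ⇒ E*B   [E → E * B]
E*B ⇒ E*B*B   [E → E * B]
E*B*B ⇒ B*B*B   [E → B]
B*B*B ⇒ a*B*B   [B → a]
a*B*B ⇒ a*a*B   [B → a]
a*a*B ⇒ a*a*a   [B → a]

S⇒E⇒E*B⇒E*B*B⇒B*B*B⇒a*B*B⇒a*a*B⇒a*a*a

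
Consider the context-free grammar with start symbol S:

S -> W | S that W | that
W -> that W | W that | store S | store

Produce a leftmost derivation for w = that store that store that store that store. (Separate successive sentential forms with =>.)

S => S that W   [S -> S that W]
S that W => S that W that W   [S -> S that W]
S that W that W => S that W that W that W   [S -> S that W]
S that W that W that W => W that W that W that W   [S -> W]
W that W that W that W => that W that W that W that W   [W -> that W]
that W that W that W that W => that store that W that W that W   [W -> store]
that store that W that W that W => that store that store that W that W   [W -> store]
that store that store that W that W => that store that store that store that W   [W -> store]
that store that store that store that W => that store that store that store that store   [W -> store]

S => S that W => S that W that W => S that W that W that W => W that W that W that W => that W that W that W that W => that store that W that W that W => that store that store that W that W => that store that store that store that W => that store that store that store that store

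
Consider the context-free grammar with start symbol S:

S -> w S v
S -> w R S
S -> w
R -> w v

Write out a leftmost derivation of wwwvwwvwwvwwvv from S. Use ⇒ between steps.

S ⇒ wSv   [S -> w S v]
wSv ⇒ wwRSv   [S -> w R S]
wwRSv ⇒ wwwvSv   [R -> w v]
wwwvSv ⇒ wwwvwRSv   [S -> w R S]
wwwvwRSv ⇒ wwwvwwvSv   [R -> w v]
wwwvwwvSv ⇒ wwwvwwvwRSv   [S -> w R S]
wwwvwwvwRSv ⇒ wwwvwwvwwvSv   [R -> w v]
wwwvwwvwwvSv ⇒ wwwvwwvwwvwSvv   [S -> w S v]
wwwvwwvwwvwSvv ⇒ wwwvwwvwwvwwvv   [S -> w]

S⇒wSv⇒wwRSv⇒wwwvSv⇒wwwvwRSv⇒wwwvwwvSv⇒wwwvwwvwRSv⇒wwwvwwvwwvSv⇒wwwvwwvwwvwSvv⇒wwwvwwvwwvwwvv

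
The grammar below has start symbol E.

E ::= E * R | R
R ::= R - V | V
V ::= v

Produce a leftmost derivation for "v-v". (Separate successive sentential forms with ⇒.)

E ⇒ R ⇒ R-V ⇒ V-V ⇒ v-V ⇒ v-v

E ⇒ R   [E ::= R]
R ⇒ R-V   [R ::= R - V]
R-V ⇒ V-V   [R ::= V]
V-V ⇒ v-V   [V ::= v]
v-V ⇒ v-v   [V ::= v]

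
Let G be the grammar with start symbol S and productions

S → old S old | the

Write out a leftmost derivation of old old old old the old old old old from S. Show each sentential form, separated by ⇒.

S ⇒ old S old   [S → old S old]
old S old ⇒ old old S old old   [S → old S old]
old old S old old ⇒ old old old S old old old   [S → old S old]
old old old S old old old ⇒ old old old old S old old old old   [S → old S old]
old old old old S old old old old ⇒ old old old old the old old old old   [S → the]

S ⇒ old S old ⇒ old old S old old ⇒ old old old S old old old ⇒ old old old old S old old old old ⇒ old old old old the old old old old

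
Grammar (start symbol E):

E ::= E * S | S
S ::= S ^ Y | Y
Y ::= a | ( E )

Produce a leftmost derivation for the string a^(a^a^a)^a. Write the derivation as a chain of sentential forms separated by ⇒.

E ⇒ S   [E ::= S]
S ⇒ S^Y   [S ::= S ^ Y]
S^Y ⇒ S^Y^Y   [S ::= S ^ Y]
S^Y^Y ⇒ Y^Y^Y   [S ::= Y]
Y^Y^Y ⇒ a^Y^Y   [Y ::= a]
a^Y^Y ⇒ a^(E)^Y   [Y ::= ( E )]
a^(E)^Y ⇒ a^(S)^Y   [E ::= S]
a^(S)^Y ⇒ a^(S^Y)^Y   [S ::= S ^ Y]
a^(S^Y)^Y ⇒ a^(S^Y^Y)^Y   [S ::= S ^ Y]
a^(S^Y^Y)^Y ⇒ a^(Y^Y^Y)^Y   [S ::= Y]
a^(Y^Y^Y)^Y ⇒ a^(a^Y^Y)^Y   [Y ::= a]
a^(a^Y^Y)^Y ⇒ a^(a^a^Y)^Y   [Y ::= a]
a^(a^a^Y)^Y ⇒ a^(a^a^a)^Y   [Y ::= a]
a^(a^a^a)^Y ⇒ a^(a^a^a)^a   [Y ::= a]

E ⇒ S ⇒ S^Y ⇒ S^Y^Y ⇒ Y^Y^Y ⇒ a^Y^Y ⇒ a^(E)^Y ⇒ a^(S)^Y ⇒ a^(S^Y)^Y ⇒ a^(S^Y^Y)^Y ⇒ a^(Y^Y^Y)^Y ⇒ a^(a^Y^Y)^Y ⇒ a^(a^a^Y)^Y ⇒ a^(a^a^a)^Y ⇒ a^(a^a^a)^a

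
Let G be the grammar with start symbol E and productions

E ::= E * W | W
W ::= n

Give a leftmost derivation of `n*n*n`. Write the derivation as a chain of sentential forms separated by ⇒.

E ⇒ E*W   [E ::= E * W]
E*W ⇒ E*W*W   [E ::= E * W]
E*W*W ⇒ W*W*W   [E ::= W]
W*W*W ⇒ n*W*W   [W ::= n]
n*W*W ⇒ n*n*W   [W ::= n]
n*n*W ⇒ n*n*n   [W ::= n]

E ⇒ E*W ⇒ E*W*W ⇒ W*W*W ⇒ n*W*W ⇒ n*n*W ⇒ n*n*n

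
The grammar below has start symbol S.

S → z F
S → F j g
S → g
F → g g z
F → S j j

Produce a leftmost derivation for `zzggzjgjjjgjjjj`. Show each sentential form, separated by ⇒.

S ⇒ zF   [S → z F]
zF ⇒ zSjj   [F → S j j]
zSjj ⇒ zzFjj   [S → z F]
zzFjj ⇒ zzSjjjj   [F → S j j]
zzSjjjj ⇒ zzFjgjjjj   [S → F j g]
zzFjgjjjj ⇒ zzSjjjgjjjj   [F → S j j]
zzSjjjgjjjj ⇒ zzFjgjjjgjjjj   [S → F j g]
zzFjgjjjgjjjj ⇒ zzggzjgjjjgjjjj   [F → g g z]

S ⇒ zF ⇒ zSjj ⇒ zzFjj ⇒ zzSjjjj ⇒ zzFjgjjjj ⇒ zzSjjjgjjjj ⇒ zzFjgjjjgjjjj ⇒ zzggzjgjjjgjjjj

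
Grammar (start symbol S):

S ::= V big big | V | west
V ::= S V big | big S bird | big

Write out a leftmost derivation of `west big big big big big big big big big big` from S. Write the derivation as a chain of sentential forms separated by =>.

S => V   [S ::= V]
V => S V big   [V ::= S V big]
S V big => V V big   [S ::= V]
V V big => S V big V big   [V ::= S V big]
S V big V big => V V big V big   [S ::= V]
V V big V big => S V big V big V big   [V ::= S V big]
S V big V big V big => west V big V big V big   [S ::= west]
west V big V big V big => west S V big big V big V big   [V ::= S V big]
west S V big big V big V big => west V big big V big big V big V big   [S ::= V big big]
west V big big V big big V big V big => west big big big V big big V big V big   [V ::= big]
west big big big V big big V big V big => west big big big big big big V big V big   [V ::= big]
west big big big big big big V big V big => west big big big big big big big big V big   [V ::= big]
west big big big big big big big big V big => west big big big big big big big big big big   [V ::= big]

S => V => S V big => V V big => S V big V big => V V big V big => S V big V big V big => west V big V big V big => west S V big big V big V big => west V big big V big big V big V big => west big big big V big big V big V big => west big big big big big big V big V big => west big big big big big big big big V big => west big big big big big big big big big big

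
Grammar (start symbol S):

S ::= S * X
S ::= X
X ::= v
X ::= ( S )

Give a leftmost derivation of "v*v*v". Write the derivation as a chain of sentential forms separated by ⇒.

S ⇒ S*X ⇒ S*X*X ⇒ X*X*X ⇒ v*X*X ⇒ v*v*X ⇒ v*v*v

S ⇒ S*X   [S ::= S * X]
S*X ⇒ S*X*X   [S ::= S * X]
S*X*X ⇒ X*X*X   [S ::= X]
X*X*X ⇒ v*X*X   [X ::= v]
v*X*X ⇒ v*v*X   [X ::= v]
v*v*X ⇒ v*v*v   [X ::= v]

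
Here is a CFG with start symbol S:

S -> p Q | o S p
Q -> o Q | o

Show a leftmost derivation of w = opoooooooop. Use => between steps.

S => oSp   [S -> o S p]
oSp => opQp   [S -> p Q]
opQp => opoQp   [Q -> o Q]
opoQp => opooQp   [Q -> o Q]
opooQp => opoooQp   [Q -> o Q]
opoooQp => opooooQp   [Q -> o Q]
opooooQp => opoooooQp   [Q -> o Q]
opoooooQp => opooooooQp   [Q -> o Q]
opooooooQp => opoooooooQp   [Q -> o Q]
opoooooooQp => opoooooooop   [Q -> o]

S => oSp => opQp => opoQp => opooQp => opoooQp => opooooQp => opoooooQp => opooooooQp => opoooooooQp => opoooooooop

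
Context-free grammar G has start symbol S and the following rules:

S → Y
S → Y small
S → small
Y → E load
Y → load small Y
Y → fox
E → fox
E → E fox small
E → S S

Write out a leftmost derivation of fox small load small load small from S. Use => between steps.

S => Y small => E load small => S S load small => Y S load small => E load S load small => S S load S load small => Y S load S load small => fox S load S load small => fox small load S load small => fox small load small load small

S => Y small   [S → Y small]
Y small => E load small   [Y → E load]
E load small => S S load small   [E → S S]
S S load small => Y S load small   [S → Y]
Y S load small => E load S load small   [Y → E load]
E load S load small => S S load S load small   [E → S S]
S S load S load small => Y S load S load small   [S → Y]
Y S load S load small => fox S load S load small   [Y → fox]
fox S load S load small => fox small load S load small   [S → small]
fox small load S load small => fox small load small load small   [S → small]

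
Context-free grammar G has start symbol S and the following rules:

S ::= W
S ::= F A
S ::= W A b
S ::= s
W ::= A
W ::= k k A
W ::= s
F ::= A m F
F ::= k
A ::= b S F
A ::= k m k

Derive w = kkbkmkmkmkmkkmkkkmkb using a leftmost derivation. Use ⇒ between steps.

S ⇒ WAb ⇒ kkAAb ⇒ kkbSFAb ⇒ kkbFAFAb ⇒ kkbAmFAFAb ⇒ kkbkmkmFAFAb ⇒ kkbkmkmAmFAFAb ⇒ kkbkmkmkmkmFAFAb ⇒ kkbkmkmkmkmkAFAb ⇒ kkbkmkmkmkmkkmkFAb ⇒ kkbkmkmkmkmkkmkkAb ⇒ kkbkmkmkmkmkkmkkkmkb

S ⇒ WAb   [S ::= W A b]
WAb ⇒ kkAAb   [W ::= k k A]
kkAAb ⇒ kkbSFAb   [A ::= b S F]
kkbSFAb ⇒ kkbFAFAb   [S ::= F A]
kkbFAFAb ⇒ kkbAmFAFAb   [F ::= A m F]
kkbAmFAFAb ⇒ kkbkmkmFAFAb   [A ::= k m k]
kkbkmkmFAFAb ⇒ kkbkmkmAmFAFAb   [F ::= A m F]
kkbkmkmAmFAFAb ⇒ kkbkmkmkmkmFAFAb   [A ::= k m k]
kkbkmkmkmkmFAFAb ⇒ kkbkmkmkmkmkAFAb   [F ::= k]
kkbkmkmkmkmkAFAb ⇒ kkbkmkmkmkmkkmkFAb   [A ::= k m k]
kkbkmkmkmkmkkmkFAb ⇒ kkbkmkmkmkmkkmkkAb   [F ::= k]
kkbkmkmkmkmkkmkkAb ⇒ kkbkmkmkmkmkkmkkkmkb   [A ::= k m k]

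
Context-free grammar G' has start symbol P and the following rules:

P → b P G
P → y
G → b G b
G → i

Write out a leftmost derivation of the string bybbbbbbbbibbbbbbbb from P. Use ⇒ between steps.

P ⇒ bPG ⇒ byG ⇒ bybGb ⇒ bybbGbb ⇒ bybbbGbbb ⇒ bybbbbGbbbb ⇒ bybbbbbGbbbbb ⇒ bybbbbbbGbbbbbb ⇒ bybbbbbbbGbbbbbbb ⇒ bybbbbbbbbGbbbbbbbb ⇒ bybbbbbbbbibbbbbbbb

P ⇒ bPG   [P → b P G]
bPG ⇒ byG   [P → y]
byG ⇒ bybGb   [G → b G b]
bybGb ⇒ bybbGbb   [G → b G b]
bybbGbb ⇒ bybbbGbbb   [G → b G b]
bybbbGbbb ⇒ bybbbbGbbbb   [G → b G b]
bybbbbGbbbb ⇒ bybbbbbGbbbbb   [G → b G b]
bybbbbbGbbbbb ⇒ bybbbbbbGbbbbbb   [G → b G b]
bybbbbbbGbbbbbb ⇒ bybbbbbbbGbbbbbbb   [G → b G b]
bybbbbbbbGbbbbbbb ⇒ bybbbbbbbbGbbbbbbbb   [G → b G b]
bybbbbbbbbGbbbbbbbb ⇒ bybbbbbbbbibbbbbbbb   [G → i]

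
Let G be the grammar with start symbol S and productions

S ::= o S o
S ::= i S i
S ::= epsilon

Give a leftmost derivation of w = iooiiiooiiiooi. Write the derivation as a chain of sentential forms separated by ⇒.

S ⇒ iSi   [S ::= i S i]
iSi ⇒ ioSoi   [S ::= o S o]
ioSoi ⇒ iooSooi   [S ::= o S o]
iooSooi ⇒ iooiSiooi   [S ::= i S i]
iooiSiooi ⇒ iooiiSiiooi   [S ::= i S i]
iooiiSiiooi ⇒ iooiiiSiiiooi   [S ::= i S i]
iooiiiSiiiooi ⇒ iooiiioSoiiiooi   [S ::= o S o]
iooiiioSoiiiooi ⇒ iooiiiooiiiooi   [S ::= epsilon]

S⇒iSi⇒ioSoi⇒iooSooi⇒iooiSiooi⇒iooiiSiiooi⇒iooiiiSiiiooi⇒iooiiioSoiiiooi⇒iooiiiooiiiooi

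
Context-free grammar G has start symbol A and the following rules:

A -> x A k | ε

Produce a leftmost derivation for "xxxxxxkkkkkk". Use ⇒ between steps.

A ⇒ xAk ⇒ xxAkk ⇒ xxxAkkk ⇒ xxxxAkkkk ⇒ xxxxxAkkkkk ⇒ xxxxxxAkkkkkk ⇒ xxxxxxkkkkkk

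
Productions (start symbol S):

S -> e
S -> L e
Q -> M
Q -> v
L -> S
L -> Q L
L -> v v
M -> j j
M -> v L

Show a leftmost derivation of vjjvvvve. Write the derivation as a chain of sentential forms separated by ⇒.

S⇒Le⇒QLe⇒MLe⇒vLLe⇒vQLLe⇒vMLLe⇒vjjLLe⇒vjjvvLe⇒vjjvvvve

S ⇒ Le   [S -> L e]
Le ⇒ QLe   [L -> Q L]
QLe ⇒ MLe   [Q -> M]
MLe ⇒ vLLe   [M -> v L]
vLLe ⇒ vQLLe   [L -> Q L]
vQLLe ⇒ vMLLe   [Q -> M]
vMLLe ⇒ vjjLLe   [M -> j j]
vjjLLe ⇒ vjjvvLe   [L -> v v]
vjjvvLe ⇒ vjjvvvve   [L -> v v]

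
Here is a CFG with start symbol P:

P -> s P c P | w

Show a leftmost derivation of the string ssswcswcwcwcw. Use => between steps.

P => sPcP   [P -> s P c P]
sPcP => ssPcPcP   [P -> s P c P]
ssPcPcP => sssPcPcPcP   [P -> s P c P]
sssPcPcPcP => ssswcPcPcP   [P -> w]
ssswcPcPcP => ssswcsPcPcPcP   [P -> s P c P]
ssswcsPcPcPcP => ssswcswcPcPcP   [P -> w]
ssswcswcPcPcP => ssswcswcwcPcP   [P -> w]
ssswcswcwcPcP => ssswcswcwcwcP   [P -> w]
ssswcswcwcwcP => ssswcswcwcwcw   [P -> w]

P=>sPcP=>ssPcPcP=>sssPcPcPcP=>ssswcPcPcP=>ssswcsPcPcPcP=>ssswcswcPcPcP=>ssswcswcwcPcP=>ssswcswcwcwcP=>ssswcswcwcwcw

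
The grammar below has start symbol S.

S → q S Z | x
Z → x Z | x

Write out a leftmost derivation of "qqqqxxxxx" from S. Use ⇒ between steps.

S ⇒ qSZ   [S → q S Z]
qSZ ⇒ qqSZZ   [S → q S Z]
qqSZZ ⇒ qqqSZZZ   [S → q S Z]
qqqSZZZ ⇒ qqqqSZZZZ   [S → q S Z]
qqqqSZZZZ ⇒ qqqqxZZZZ   [S → x]
qqqqxZZZZ ⇒ qqqqxxZZZ   [Z → x]
qqqqxxZZZ ⇒ qqqqxxxZZ   [Z → x]
qqqqxxxZZ ⇒ qqqqxxxxZ   [Z → x]
qqqqxxxxZ ⇒ qqqqxxxxx   [Z → x]

S ⇒ qSZ ⇒ qqSZZ ⇒ qqqSZZZ ⇒ qqqqSZZZZ ⇒ qqqqxZZZZ ⇒ qqqqxxZZZ ⇒ qqqqxxxZZ ⇒ qqqqxxxxZ ⇒ qqqqxxxxx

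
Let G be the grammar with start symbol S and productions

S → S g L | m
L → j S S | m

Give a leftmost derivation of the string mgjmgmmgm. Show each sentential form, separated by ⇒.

S ⇒ SgL ⇒ SgLgL ⇒ mgLgL ⇒ mgjSSgL ⇒ mgjSgLSgL ⇒ mgjmgLSgL ⇒ mgjmgmSgL ⇒ mgjmgmmgL ⇒ mgjmgmmgm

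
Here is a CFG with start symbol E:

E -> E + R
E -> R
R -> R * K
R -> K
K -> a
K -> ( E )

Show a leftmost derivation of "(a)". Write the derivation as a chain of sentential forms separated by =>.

E => R => K => (E) => (R) => (K) => (a)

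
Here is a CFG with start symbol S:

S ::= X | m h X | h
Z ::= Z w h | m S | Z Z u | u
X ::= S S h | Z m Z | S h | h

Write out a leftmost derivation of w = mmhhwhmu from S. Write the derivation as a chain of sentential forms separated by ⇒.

S ⇒ X   [S ::= X]
X ⇒ ZmZ   [X ::= Z m Z]
ZmZ ⇒ ZwhmZ   [Z ::= Z w h]
ZwhmZ ⇒ mSwhmZ   [Z ::= m S]
mSwhmZ ⇒ mmhXwhmZ   [S ::= m h X]
mmhXwhmZ ⇒ mmhhwhmZ   [X ::= h]
mmhhwhmZ ⇒ mmhhwhmu   [Z ::= u]

S ⇒ X ⇒ ZmZ ⇒ ZwhmZ ⇒ mSwhmZ ⇒ mmhXwhmZ ⇒ mmhhwhmZ ⇒ mmhhwhmu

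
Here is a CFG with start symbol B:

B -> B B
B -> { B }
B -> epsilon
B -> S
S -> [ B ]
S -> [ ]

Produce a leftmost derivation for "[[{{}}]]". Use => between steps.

B => S => [B] => [S] => [[B]] => [[BB]] => [[{B}B]] => [[{{B}}B]] => [[{{}}B]] => [[{{}}]]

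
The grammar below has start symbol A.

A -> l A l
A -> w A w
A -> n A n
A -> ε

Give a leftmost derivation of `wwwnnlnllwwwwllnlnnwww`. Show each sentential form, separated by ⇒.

A ⇒ wAw ⇒ wwAww ⇒ wwwAwww ⇒ wwwnAnwww ⇒ wwwnnAnnwww ⇒ wwwnnlAlnnwww ⇒ wwwnnlnAnlnnwww ⇒ wwwnnlnlAlnlnnwww ⇒ wwwnnlnllAllnlnnwww ⇒ wwwnnlnllwAwllnlnnwww ⇒ wwwnnlnllwwAwwllnlnnwww ⇒ wwwnnlnllwwwwllnlnnwww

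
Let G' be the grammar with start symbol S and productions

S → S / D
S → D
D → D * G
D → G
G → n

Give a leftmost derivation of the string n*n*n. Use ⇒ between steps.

S ⇒ D ⇒ D*G ⇒ D*G*G ⇒ G*G*G ⇒ n*G*G ⇒ n*n*G ⇒ n*n*n

S ⇒ D   [S → D]
D ⇒ D*G   [D → D * G]
D*G ⇒ D*G*G   [D → D * G]
D*G*G ⇒ G*G*G   [D → G]
G*G*G ⇒ n*G*G   [G → n]
n*G*G ⇒ n*n*G   [G → n]
n*n*G ⇒ n*n*n   [G → n]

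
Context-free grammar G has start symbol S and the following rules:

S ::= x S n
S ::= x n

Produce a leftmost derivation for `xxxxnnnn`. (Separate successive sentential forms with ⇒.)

S⇒xSn⇒xxSnn⇒xxxSnnn⇒xxxxnnnn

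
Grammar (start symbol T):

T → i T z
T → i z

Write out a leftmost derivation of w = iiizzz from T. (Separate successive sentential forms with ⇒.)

T ⇒ iTz   [T → i T z]
iTz ⇒ iiTzz   [T → i T z]
iiTzz ⇒ iiizzz   [T → i z]

T ⇒ iTz ⇒ iiTzz ⇒ iiizzz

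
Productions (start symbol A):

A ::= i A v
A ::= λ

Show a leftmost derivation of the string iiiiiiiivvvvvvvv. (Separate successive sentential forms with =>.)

A=>iAv=>iiAvv=>iiiAvvv=>iiiiAvvvv=>iiiiiAvvvvv=>iiiiiiAvvvvvv=>iiiiiiiAvvvvvvv=>iiiiiiiiAvvvvvvvv=>iiiiiiiivvvvvvvv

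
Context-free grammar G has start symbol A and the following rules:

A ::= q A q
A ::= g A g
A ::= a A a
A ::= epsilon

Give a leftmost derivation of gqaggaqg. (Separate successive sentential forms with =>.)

A => gAg   [A ::= g A g]
gAg => gqAqg   [A ::= q A q]
gqAqg => gqaAaqg   [A ::= a A a]
gqaAaqg => gqagAgaqg   [A ::= g A g]
gqagAgaqg => gqaggaqg   [A ::= epsilon]

A => gAg => gqAqg => gqaAaqg => gqagAgaqg => gqaggaqg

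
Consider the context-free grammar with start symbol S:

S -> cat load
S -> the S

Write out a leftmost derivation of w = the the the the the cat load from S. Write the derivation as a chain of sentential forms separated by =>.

S => the S => the the S => the the the S => the the the the S => the the the the the S => the the the the the cat load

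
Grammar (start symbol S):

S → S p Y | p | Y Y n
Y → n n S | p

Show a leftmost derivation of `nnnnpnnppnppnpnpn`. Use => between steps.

S => YYn   [S → Y Y n]
YYn => nnSYn   [Y → n n S]
nnSYn => nnYYnYn   [S → Y Y n]
nnYYnYn => nnnnSYnYn   [Y → n n S]
nnnnSYnYn => nnnnYYnYnYn   [S → Y Y n]
nnnnYYnYnYn => nnnnpYnYnYn   [Y → p]
nnnnpYnYnYn => nnnnpnnSnYnYn   [Y → n n S]
nnnnpnnSnYnYn => nnnnpnnSpYnYnYn   [S → S p Y]
nnnnpnnSpYnYnYn => nnnnpnnYYnpYnYnYn   [S → Y Y n]
nnnnpnnYYnpYnYnYn => nnnnpnnpYnpYnYnYn   [Y → p]
nnnnpnnpYnpYnYnYn => nnnnpnnppnpYnYnYn   [Y → p]
nnnnpnnppnpYnYnYn => nnnnpnnppnppnYnYn   [Y → p]
nnnnpnnppnppnYnYn => nnnnpnnppnppnpnYn   [Y → p]
nnnnpnnppnppnpnYn => nnnnpnnppnppnpnpn   [Y → p]

S => YYn => nnSYn => nnYYnYn => nnnnSYnYn => nnnnYYnYnYn => nnnnpYnYnYn => nnnnpnnSnYnYn => nnnnpnnSpYnYnYn => nnnnpnnYYnpYnYnYn => nnnnpnnpYnpYnYnYn => nnnnpnnppnpYnYnYn => nnnnpnnppnppnYnYn => nnnnpnnppnppnpnYn => nnnnpnnppnppnpnpn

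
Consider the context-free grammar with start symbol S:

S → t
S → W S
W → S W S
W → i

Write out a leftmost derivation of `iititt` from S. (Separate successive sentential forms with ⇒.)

S ⇒ WS   [S → W S]
WS ⇒ iS   [W → i]
iS ⇒ iWS   [S → W S]
iWS ⇒ iSWSS   [W → S W S]
iSWSS ⇒ iWSWSS   [S → W S]
iWSWSS ⇒ iiSWSS   [W → i]
iiSWSS ⇒ iitWSS   [S → t]
iitWSS ⇒ iitiSS   [W → i]
iitiSS ⇒ iititS   [S → t]
iititS ⇒ iititt   [S → t]

S⇒WS⇒iS⇒iWS⇒iSWSS⇒iWSWSS⇒iiSWSS⇒iitWSS⇒iitiSS⇒iititS⇒iititt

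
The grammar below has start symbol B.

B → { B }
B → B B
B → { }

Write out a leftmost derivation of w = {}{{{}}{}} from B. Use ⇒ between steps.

B ⇒ BB   [B → B B]
BB ⇒ {}B   [B → { }]
{}B ⇒ {}{B}   [B → { B }]
{}{B} ⇒ {}{BB}   [B → B B]
{}{BB} ⇒ {}{{B}B}   [B → { B }]
{}{{B}B} ⇒ {}{{{}}B}   [B → { }]
{}{{{}}B} ⇒ {}{{{}}{}}   [B → { }]

B ⇒ BB ⇒ {}B ⇒ {}{B} ⇒ {}{BB} ⇒ {}{{B}B} ⇒ {}{{{}}B} ⇒ {}{{{}}{}}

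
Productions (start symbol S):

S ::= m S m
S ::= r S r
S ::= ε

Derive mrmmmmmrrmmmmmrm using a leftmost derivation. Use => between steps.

S => mSm => mrSrm => mrmSmrm => mrmmSmmrm => mrmmmSmmmrm => mrmmmmSmmmmrm => mrmmmmmSmmmmmrm => mrmmmmmrSrmmmmmrm => mrmmmmmrrmmmmmrm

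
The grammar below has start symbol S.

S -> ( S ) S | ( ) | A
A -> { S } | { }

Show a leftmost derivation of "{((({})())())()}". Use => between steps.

S=>A=>{S}=>{(S)S}=>{((S)S)S}=>{(((S)S)S)S}=>{(((A)S)S)S}=>{((({})S)S)S}=>{((({})())S)S}=>{((({})())())S}=>{((({})())())()}

S => A   [S -> A]
A => {S}   [A -> { S }]
{S} => {(S)S}   [S -> ( S ) S]
{(S)S} => {((S)S)S}   [S -> ( S ) S]
{((S)S)S} => {(((S)S)S)S}   [S -> ( S ) S]
{(((S)S)S)S} => {(((A)S)S)S}   [S -> A]
{(((A)S)S)S} => {((({})S)S)S}   [A -> { }]
{((({})S)S)S} => {((({})())S)S}   [S -> ( )]
{((({})())S)S} => {((({})())())S}   [S -> ( )]
{((({})())())S} => {((({})())())()}   [S -> ( )]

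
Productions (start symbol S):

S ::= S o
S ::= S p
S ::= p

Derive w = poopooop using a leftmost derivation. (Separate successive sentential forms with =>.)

S => Sp   [S ::= S p]
Sp => Sop   [S ::= S o]
Sop => Soop   [S ::= S o]
Soop => Sooop   [S ::= S o]
Sooop => Spooop   [S ::= S p]
Spooop => Sopooop   [S ::= S o]
Sopooop => Soopooop   [S ::= S o]
Soopooop => poopooop   [S ::= p]

S => Sp => Sop => Soop => Sooop => Spooop => Sopooop => Soopooop => poopooop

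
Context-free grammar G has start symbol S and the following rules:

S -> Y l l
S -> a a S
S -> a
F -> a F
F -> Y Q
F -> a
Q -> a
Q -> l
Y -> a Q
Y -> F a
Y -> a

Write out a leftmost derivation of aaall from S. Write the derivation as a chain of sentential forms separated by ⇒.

S ⇒ aaS ⇒ aaYll ⇒ aaall

S ⇒ aaS   [S -> a a S]
aaS ⇒ aaYll   [S -> Y l l]
aaYll ⇒ aaall   [Y -> a]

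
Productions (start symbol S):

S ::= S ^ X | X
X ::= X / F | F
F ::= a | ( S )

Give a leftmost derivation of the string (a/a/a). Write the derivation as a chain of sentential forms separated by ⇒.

S ⇒ X   [S ::= X]
X ⇒ F   [X ::= F]
F ⇒ (S)   [F ::= ( S )]
(S) ⇒ (X)   [S ::= X]
(X) ⇒ (X/F)   [X ::= X / F]
(X/F) ⇒ (X/F/F)   [X ::= X / F]
(X/F/F) ⇒ (F/F/F)   [X ::= F]
(F/F/F) ⇒ (a/F/F)   [F ::= a]
(a/F/F) ⇒ (a/a/F)   [F ::= a]
(a/a/F) ⇒ (a/a/a)   [F ::= a]

S⇒X⇒F⇒(S)⇒(X)⇒(X/F)⇒(X/F/F)⇒(F/F/F)⇒(a/F/F)⇒(a/a/F)⇒(a/a/a)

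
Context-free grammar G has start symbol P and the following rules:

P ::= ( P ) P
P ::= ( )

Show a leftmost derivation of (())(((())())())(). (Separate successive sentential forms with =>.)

P=>(P)P=>(())P=>(())(P)P=>(())((P)P)P=>(())(((P)P)P)P=>(())(((())P)P)P=>(())(((())())P)P=>(())(((())())())P=>(())(((())())())()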